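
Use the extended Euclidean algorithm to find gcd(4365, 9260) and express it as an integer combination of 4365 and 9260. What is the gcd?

Apply Euclid's algorithm to 9260 and 4365:
9260 = 2·4365 + 530
4365 = 8·530 + 125
530 = 4·125 + 30
125 = 4·30 + 5
30 = 6·5 + 0
gcd(4365, 9260) = 5.
Back-substituting:
5 = 125 − 4·30
5 = −4·530 + 17·125
5 = 17·4365 − 140·530
5 = −140·9260 + 297·4365
So 5 = (-140)·9260 + (297)·4365.

5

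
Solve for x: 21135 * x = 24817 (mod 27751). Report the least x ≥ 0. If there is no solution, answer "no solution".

First find gcd(21135, 27751):
27751 = 1×21135 + 6616
21135 = 3×6616 + 1287
6616 = 5×1287 + 181
1287 = 7×181 + 20
181 = 9×20 + 1
20 = 20×1 + 0
gcd = 1, so a unique solution mod 27751 exists.
Back-substitute for the Bézout coefficients:
1 = 181 − 9·20
1 = −9·1287 + 64·181
1 = 64·6616 − 329·1287
1 = −329·21135 + 1051·6616
1 = 1051·27751 − 1380·21135
So 21135·(-1380) ≡ 1 (mod 27751), giving 21135⁻¹ ≡ 26371.
x ≡ 21135⁻¹·24817 ≡ 26371·24817 ≡ 25025 (mod 27751).

25025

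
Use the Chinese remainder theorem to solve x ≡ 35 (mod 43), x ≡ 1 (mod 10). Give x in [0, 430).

Write x = 35 + 43·k. Then 43·k ≡ 1 − 35 ≡ 6 (mod 10).
Need 43⁻¹ mod 10. Extended Euclid on (10, 3):
10 = 3*3 + 1
3 = 3*1 + 0
Back-substitute:
1 = 10 − 3·3
43⁻¹ ≡ 7 (mod 10), so k ≡ 7·6 ≡ 2 (mod 10).
x = 35 + 43·2 = 121.

121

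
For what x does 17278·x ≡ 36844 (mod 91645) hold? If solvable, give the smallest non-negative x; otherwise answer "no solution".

First find gcd(17278, 91645):
91645 = 5*17278 + 5255
17278 = 3*5255 + 1513
5255 = 3*1513 + 716
1513 = 2*716 + 81
716 = 8*81 + 68
81 = 1*68 + 13
68 = 5*13 + 3
13 = 4*3 + 1
3 = 3*1 + 0
gcd = 1, so a unique solution mod 91645 exists.
Back-substitute for the Bézout coefficients:
1 = 13 − 4·3
1 = −4·68 + 21·13
1 = 21·81 − 25·68
1 = −25·716 + 221·81
1 = 221·1513 − 467·716
1 = −467·5255 + 1622·1513
1 = 1622·17278 − 5333·5255
1 = −5333·91645 + 28287·17278
So 17278·(28287) ≡ 1 (mod 91645), giving 17278⁻¹ ≡ 28287.
x ≡ 17278⁻¹·36844 ≡ 28287·36844 ≡ 19288 (mod 91645).

19288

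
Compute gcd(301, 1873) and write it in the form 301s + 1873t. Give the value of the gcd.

Apply Euclid's algorithm to 1873 and 301:
1873 = 6×301 + 67
301 = 4×67 + 33
67 = 2×33 + 1
33 = 33×1 + 0
gcd(301, 1873) = 1.
Working backward:
1 = 67 − 2·33
1 = −2·301 + 9·67
1 = 9·1873 − 56·301
So 1 = (9)·1873 + (-56)·301.

1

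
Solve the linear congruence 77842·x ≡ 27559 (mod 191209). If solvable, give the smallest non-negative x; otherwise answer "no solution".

134165

First find gcd(77842, 191209):
191209 = 2·77842 + 35525
77842 = 2·35525 + 6792
35525 = 5·6792 + 1565
6792 = 4·1565 + 532
1565 = 2·532 + 501
532 = 1·501 + 31
501 = 16·31 + 5
31 = 6·5 + 1
5 = 5·1 + 0
gcd = 1, so a unique solution mod 191209 exists.
Back-substitute for the Bézout coefficients:
1 = 31 − 6·5
1 = −6·501 + 97·31
1 = 97·532 − 103·501
1 = −103·1565 + 303·532
1 = 303·6792 − 1315·1565
1 = −1315·35525 + 6878·6792
1 = 6878·77842 − 15071·35525
1 = −15071·191209 + 37020·77842
So 77842·(37020) ≡ 1 (mod 191209), giving 77842⁻¹ ≡ 37020.
x ≡ 77842⁻¹·27559 ≡ 37020·27559 ≡ 134165 (mod 191209).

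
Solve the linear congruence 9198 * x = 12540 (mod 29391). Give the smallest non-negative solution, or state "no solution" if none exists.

666

First find gcd(9198, 29391):
29391 = 3*9198 + 1797
9198 = 5*1797 + 213
1797 = 8*213 + 93
213 = 2*93 + 27
93 = 3*27 + 12
27 = 2*12 + 3
12 = 4*3 + 0
gcd = 3 and 3 | 12540, so solutions exist. Divide through by 3: 3066x ≡ 4180 (mod 9797).
Now find 3066⁻¹ mod 9797:
9797 = 3·3066 + 599
3066 = 5·599 + 71
599 = 8·71 + 31
71 = 2·31 + 9
31 = 3·9 + 4
9 = 2·4 + 1
4 = 4·1 + 0
Back-substitute:
1 = 9 − 2·4
1 = −2·31 + 7·9
1 = 7·71 − 16·31
1 = −16·599 + 135·71
1 = 135·3066 − 691·599
1 = −691·9797 + 2208·3066
So 3066⁻¹ ≡ 2208 (mod 9797).
Then x ≡ 2208·4180 ≡ 666 (mod 9797); the smallest non-negative solution is x = 666.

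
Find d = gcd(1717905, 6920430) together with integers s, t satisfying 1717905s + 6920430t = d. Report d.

15

Apply Euclid's algorithm to 6920430 and 1717905:
6920430 = 4*1717905 + 48810
1717905 = 35*48810 + 9555
48810 = 5*9555 + 1035
9555 = 9*1035 + 240
1035 = 4*240 + 75
240 = 3*75 + 15
75 = 5*15 + 0
gcd(1717905, 6920430) = 15.
Express as a combination:
15 = 240 − 3·75
15 = −3·1035 + 13·240
15 = 13·9555 − 120·1035
15 = −120·48810 + 613·9555
15 = 613·1717905 − 21575·48810
15 = −21575·6920430 + 86913·1717905
So 15 = (-21575)·6920430 + (86913)·1717905.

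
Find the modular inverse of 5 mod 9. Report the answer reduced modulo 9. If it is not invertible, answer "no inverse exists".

Apply the Euclidean algorithm to 9 and 5:
9 = 1×5 + 4
5 = 1×4 + 1
4 = 4×1 + 0
gcd = 1, so the inverse exists. Back-substitute:
1 = 5 − 4
1 = −9 + 2·5
So 5·2 ≡ 1 (mod 9).

2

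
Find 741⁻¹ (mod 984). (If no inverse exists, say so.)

Compute gcd(741, 984):
984 = 1·741 + 243
741 = 3·243 + 12
243 = 20·12 + 3
12 = 4·3 + 0
Since gcd = 3 > 1, 741 is not a unit mod 984.

no inverse exists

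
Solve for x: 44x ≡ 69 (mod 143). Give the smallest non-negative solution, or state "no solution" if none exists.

no solution

gcd(44, 143):
143 = 3*44 + 11
44 = 4*11 + 0
gcd = 11, but 11 ∤ 69, so the congruence has no solution.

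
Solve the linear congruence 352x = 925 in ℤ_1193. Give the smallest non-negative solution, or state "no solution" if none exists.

First find gcd(352, 1193):
1193 = 3·352 + 137
352 = 2·137 + 78
137 = 1·78 + 59
78 = 1·59 + 19
59 = 3·19 + 2
19 = 9·2 + 1
2 = 2·1 + 0
gcd = 1, so a unique solution mod 1193 exists.
Back-substitute for the Bézout coefficients:
1 = 19 − 9·2
1 = −9·59 + 28·19
1 = 28·78 − 37·59
1 = −37·137 + 65·78
1 = 65·352 − 167·137
1 = −167·1193 + 566·352
So 352·(566) ≡ 1 (mod 1193), giving 352⁻¹ ≡ 566.
x ≡ 352⁻¹·925 ≡ 566·925 ≡ 1016 (mod 1193).

1016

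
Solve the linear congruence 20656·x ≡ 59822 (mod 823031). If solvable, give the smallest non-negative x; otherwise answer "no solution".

First find gcd(20656, 823031):
823031 = 39*20656 + 17447
20656 = 1*17447 + 3209
17447 = 5*3209 + 1402
3209 = 2*1402 + 405
1402 = 3*405 + 187
405 = 2*187 + 31
187 = 6*31 + 1
31 = 31*1 + 0
gcd = 1, so a unique solution mod 823031 exists.
Back-substitute for the Bézout coefficients:
1 = 187 − 6·31
1 = −6·405 + 13·187
1 = 13·1402 − 45·405
1 = −45·3209 + 103·1402
1 = 103·17447 − 560·3209
1 = −560·20656 + 663·17447
1 = 663·823031 − 26417·20656
So 20656·(-26417) ≡ 1 (mod 823031), giving 20656⁻¹ ≡ 796614.
x ≡ 20656⁻¹·59822 ≡ 796614·59822 ≡ 724777 (mod 823031).

724777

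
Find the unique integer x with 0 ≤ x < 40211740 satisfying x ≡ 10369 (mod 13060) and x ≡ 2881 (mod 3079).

Write x = 10369 + 13060·k. Then 13060·k ≡ 2881 − 10369 ≡ 1749 (mod 3079).
Need 13060⁻¹ mod 3079. Extended Euclid on (3079, 744):
3079 = 4·744 + 103
744 = 7·103 + 23
103 = 4·23 + 11
23 = 2·11 + 1
11 = 11·1 + 0
Back-substitute:
1 = 23 − 2·11
1 = −2·103 + 9·23
1 = 9·744 − 65·103
1 = −65·3079 + 269·744
13060⁻¹ ≡ 269 (mod 3079), so k ≡ 269·1749 ≡ 2473 (mod 3079).
x = 10369 + 13060·2473 = 32307749.

32307749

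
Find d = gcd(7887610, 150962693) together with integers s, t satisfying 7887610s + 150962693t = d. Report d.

1

Repeated division:
150962693 = 19·7887610 + 1098103
7887610 = 7·1098103 + 200889
1098103 = 5·200889 + 93658
200889 = 2·93658 + 13573
93658 = 6·13573 + 12220
13573 = 1·12220 + 1353
12220 = 9·1353 + 43
1353 = 31·43 + 20
43 = 2·20 + 3
20 = 6·3 + 2
3 = 1·2 + 1
2 = 2·1 + 0
gcd(7887610, 150962693) = 1.
Back-substituting:
1 = 3 − 2
1 = −20 + 7·3
1 = 7·43 − 15·20
1 = −15·1353 + 472·43
1 = 472·12220 − 4263·1353
1 = −4263·13573 + 4735·12220
1 = 4735·93658 − 32673·13573
1 = −32673·200889 + 70081·93658
1 = 70081·1098103 − 383078·200889
1 = −383078·7887610 + 2751627·1098103
1 = 2751627·150962693 − 52663991·7887610
So 1 = (2751627)·150962693 + (-52663991)·7887610.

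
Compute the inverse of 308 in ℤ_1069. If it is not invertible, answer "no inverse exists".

Run Euclid on (1069, 308):
1069 = 3*308 + 145
308 = 2*145 + 18
145 = 8*18 + 1
18 = 18*1 + 0
Since gcd(308, 1069) = 1, back-substitute to write 1 as a combination:
1 = 145 − 8·18
1 = −8·308 + 17·145
1 = 17·1069 − 59·308
So 308·(-59) ≡ 1 (mod 1069), and -59 ≡ 1010 (mod 1069).

1010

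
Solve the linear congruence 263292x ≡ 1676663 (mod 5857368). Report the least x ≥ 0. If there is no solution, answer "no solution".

no solution

gcd(263292, 5857368):
5857368 = 22*263292 + 64944
263292 = 4*64944 + 3516
64944 = 18*3516 + 1656
3516 = 2*1656 + 204
1656 = 8*204 + 24
204 = 8*24 + 12
24 = 2*12 + 0
gcd = 12, but 12 ∤ 1676663, so the congruence has no solution.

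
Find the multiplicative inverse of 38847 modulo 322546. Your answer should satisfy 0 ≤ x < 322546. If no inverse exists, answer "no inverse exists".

220411

Run Euclid on (322546, 38847):
322546 = 8*38847 + 11770
38847 = 3*11770 + 3537
11770 = 3*3537 + 1159
3537 = 3*1159 + 60
1159 = 19*60 + 19
60 = 3*19 + 3
19 = 6*3 + 1
3 = 3*1 + 0
gcd = 1, so the inverse exists. Back-substitute:
1 = 19 − 6·3
1 = −6·60 + 19·19
1 = 19·1159 − 367·60
1 = −367·3537 + 1120·1159
1 = 1120·11770 − 3727·3537
1 = −3727·38847 + 12301·11770
1 = 12301·322546 − 102135·38847
So 38847·(-102135) ≡ 1 (mod 322546), and -102135 ≡ 220411 (mod 322546).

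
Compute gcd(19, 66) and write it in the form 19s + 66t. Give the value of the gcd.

Euclidean algorithm:
66 = 3·19 + 9
19 = 2·9 + 1
9 = 9·1 + 0
gcd(19, 66) = 1.
Working backward:
1 = 19 − 2·9
1 = −2·66 + 7·19
So 1 = (-2)·66 + (7)·19.

1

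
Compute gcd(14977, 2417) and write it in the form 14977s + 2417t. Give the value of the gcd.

Apply Euclid's algorithm to 14977 and 2417:
14977 = 6×2417 + 475
2417 = 5×475 + 42
475 = 11×42 + 13
42 = 3×13 + 3
13 = 4×3 + 1
3 = 3×1 + 0
gcd(14977, 2417) = 1.
Express as a combination:
1 = 13 − 4·3
1 = −4·42 + 13·13
1 = 13·475 − 147·42
1 = −147·2417 + 748·475
1 = 748·14977 − 4635·2417
So 1 = (748)·14977 + (-4635)·2417.

1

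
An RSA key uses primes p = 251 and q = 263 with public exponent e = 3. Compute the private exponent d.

43667

φ(n) = (p−1)(q−1) = 250·262 = 65500.
Need d with 3·d ≡ 1 (mod 65500). Apply the extended Euclidean algorithm:
65500 = 21833*3 + 1
3 = 3*1 + 0
Back-substitute:
1 = 65500 − 21833·3
So 3·(-21833) ≡ 1 (mod 65500), hence d ≡ -21833 ≡ 43667 (mod 65500).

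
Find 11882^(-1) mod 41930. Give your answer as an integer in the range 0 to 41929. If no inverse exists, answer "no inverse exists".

Euclidean algorithm on 41930, 11882:
41930 = 3×11882 + 6284
11882 = 1×6284 + 5598
6284 = 1×5598 + 686
5598 = 8×686 + 110
686 = 6×110 + 26
110 = 4×26 + 6
26 = 4×6 + 2
6 = 3×2 + 0
The gcd is 2, not 1, hence no inverse exists.

no inverse exists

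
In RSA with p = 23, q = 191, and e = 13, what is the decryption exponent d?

3537

φ(n) = (p−1)(q−1) = 22·190 = 4180.
Need d with 13·d ≡ 1 (mod 4180). Apply the extended Euclidean algorithm:
4180 = 321×13 + 7
13 = 1×7 + 6
7 = 1×6 + 1
6 = 6×1 + 0
Back-substitute:
1 = 7 − 6
1 = −13 + 2·7
1 = 2·4180 − 643·13
So 13·(-643) ≡ 1 (mod 4180), hence d ≡ -643 ≡ 3537 (mod 4180).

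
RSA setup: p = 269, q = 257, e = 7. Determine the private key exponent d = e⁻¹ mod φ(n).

φ(n) = (p−1)(q−1) = 268·256 = 68608.
Need d with 7·d ≡ 1 (mod 68608). Apply the extended Euclidean algorithm:
68608 = 9801·7 + 1
7 = 7·1 + 0
Back-substitute:
1 = 68608 − 9801·7
So 7·(-9801) ≡ 1 (mod 68608), hence d ≡ -9801 ≡ 58807 (mod 68608).

58807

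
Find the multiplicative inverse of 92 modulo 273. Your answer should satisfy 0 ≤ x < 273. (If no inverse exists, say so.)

92

Run Euclid on (273, 92):
273 = 2×92 + 89
92 = 1×89 + 3
89 = 29×3 + 2
3 = 1×2 + 1
2 = 2×1 + 0
Since gcd(92, 273) = 1, back-substitute to write 1 as a combination:
1 = 3 − 2
1 = −89 + 30·3
1 = 30·92 − 31·89
1 = −31·273 + 92·92
So 92·92 ≡ 1 (mod 273).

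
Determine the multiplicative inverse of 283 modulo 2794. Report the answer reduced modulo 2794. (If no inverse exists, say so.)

2251

Apply the Euclidean algorithm to 2794 and 283:
2794 = 9·283 + 247
283 = 1·247 + 36
247 = 6·36 + 31
36 = 1·31 + 5
31 = 6·5 + 1
5 = 5·1 + 0
Since gcd(283, 2794) = 1, back-substitute to write 1 as a combination:
1 = 31 − 6·5
1 = −6·36 + 7·31
1 = 7·247 − 48·36
1 = −48·283 + 55·247
1 = 55·2794 − 543·283
Hence 283⁻¹ ≡ -543 ≡ 2251 (mod 2794).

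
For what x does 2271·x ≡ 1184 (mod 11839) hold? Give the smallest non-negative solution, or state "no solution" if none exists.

2336

First find gcd(2271, 11839):
11839 = 5×2271 + 484
2271 = 4×484 + 335
484 = 1×335 + 149
335 = 2×149 + 37
149 = 4×37 + 1
37 = 37×1 + 0
gcd = 1, so a unique solution mod 11839 exists.
Back-substitute for the Bézout coefficients:
1 = 149 − 4·37
1 = −4·335 + 9·149
1 = 9·484 − 13·335
1 = −13·2271 + 61·484
1 = 61·11839 − 318·2271
So 2271·(-318) ≡ 1 (mod 11839), giving 2271⁻¹ ≡ 11521.
x ≡ 2271⁻¹·1184 ≡ 11521·1184 ≡ 2336 (mod 11839).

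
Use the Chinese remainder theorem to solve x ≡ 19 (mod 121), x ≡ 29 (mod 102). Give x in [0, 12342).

2681

Write x = 19 + 121·k. Then 121·k ≡ 29 − 19 ≡ 10 (mod 102).
Need 121⁻¹ mod 102. Extended Euclid on (102, 19):
102 = 5·19 + 7
19 = 2·7 + 5
7 = 1·5 + 2
5 = 2·2 + 1
2 = 2·1 + 0
Back-substitute:
1 = 5 − 2·2
1 = −2·7 + 3·5
1 = 3·19 − 8·7
1 = −8·102 + 43·19
121⁻¹ ≡ 43 (mod 102), so k ≡ 43·10 ≡ 22 (mod 102).
x = 19 + 121·22 = 2681.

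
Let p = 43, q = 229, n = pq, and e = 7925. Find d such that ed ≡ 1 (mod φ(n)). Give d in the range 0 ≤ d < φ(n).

29

φ(n) = (p−1)(q−1) = 42·228 = 9576.
Need d with 7925·d ≡ 1 (mod 9576). Apply the extended Euclidean algorithm:
9576 = 1*7925 + 1651
7925 = 4*1651 + 1321
1651 = 1*1321 + 330
1321 = 4*330 + 1
330 = 330*1 + 0
Back-substitute:
1 = 1321 − 4·330
1 = −4·1651 + 5·1321
1 = 5·7925 − 24·1651
1 = −24·9576 + 29·7925
So 7925·29 ≡ 1 (mod 9576), hence d = 29.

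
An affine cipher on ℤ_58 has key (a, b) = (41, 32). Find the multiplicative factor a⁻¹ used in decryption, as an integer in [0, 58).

Run Euclid on (58, 41):
58 = 1×41 + 17
41 = 2×17 + 7
17 = 2×7 + 3
7 = 2×3 + 1
3 = 3×1 + 0
The gcd is 1. Working backward:
1 = 7 − 2·3
1 = −2·17 + 5·7
1 = 5·41 − 12·17
1 = −12·58 + 17·41
So 41·17 ≡ 1 (mod 58).

17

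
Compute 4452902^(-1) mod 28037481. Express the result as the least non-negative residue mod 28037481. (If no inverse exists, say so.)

gcd(28037481, 4452902) by repeated division:
28037481 = 6×4452902 + 1320069
4452902 = 3×1320069 + 492695
1320069 = 2×492695 + 334679
492695 = 1×334679 + 158016
334679 = 2×158016 + 18647
158016 = 8×18647 + 8840
18647 = 2×8840 + 967
8840 = 9×967 + 137
967 = 7×137 + 8
137 = 17×8 + 1
8 = 8×1 + 0
gcd = 1, so the inverse exists. Back-substitute:
1 = 137 − 17·8
1 = −17·967 + 120·137
1 = 120·8840 − 1097·967
1 = −1097·18647 + 2314·8840
1 = 2314·158016 − 19609·18647
1 = −19609·334679 + 41532·158016
1 = 41532·492695 − 61141·334679
1 = −61141·1320069 + 163814·492695
1 = 163814·4452902 − 552583·1320069
1 = −552583·28037481 + 3479312·4452902
So 4452902·3479312 ≡ 1 (mod 28037481).

3479312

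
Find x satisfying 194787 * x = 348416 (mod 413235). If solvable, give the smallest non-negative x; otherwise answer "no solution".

gcd(194787, 413235):
413235 = 2×194787 + 23661
194787 = 8×23661 + 5499
23661 = 4×5499 + 1665
5499 = 3×1665 + 504
1665 = 3×504 + 153
504 = 3×153 + 45
153 = 3×45 + 18
45 = 2×18 + 9
18 = 2×9 + 0
gcd = 9, but 9 ∤ 348416, so the congruence has no solution.

no solution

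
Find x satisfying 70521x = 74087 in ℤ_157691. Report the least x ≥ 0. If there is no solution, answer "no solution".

5674

First find gcd(70521, 157691):
157691 = 2×70521 + 16649
70521 = 4×16649 + 3925
16649 = 4×3925 + 949
3925 = 4×949 + 129
949 = 7×129 + 46
129 = 2×46 + 37
46 = 1×37 + 9
37 = 4×9 + 1
9 = 9×1 + 0
gcd = 1, so a unique solution mod 157691 exists.
Back-substitute for the Bézout coefficients:
1 = 37 − 4·9
1 = −4·46 + 5·37
1 = 5·129 − 14·46
1 = −14·949 + 103·129
1 = 103·3925 − 426·949
1 = −426·16649 + 1807·3925
1 = 1807·70521 − 7654·16649
1 = −7654·157691 + 17115·70521
So 70521·(17115) ≡ 1 (mod 157691), giving 70521⁻¹ ≡ 17115.
x ≡ 70521⁻¹·74087 ≡ 17115·74087 ≡ 5674 (mod 157691).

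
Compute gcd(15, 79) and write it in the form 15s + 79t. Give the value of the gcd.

1

Euclidean algorithm:
79 = 5*15 + 4
15 = 3*4 + 3
4 = 1*3 + 1
3 = 3*1 + 0
gcd(15, 79) = 1.
Working backward:
1 = 4 − 3
1 = −15 + 4·4
1 = 4·79 − 21·15
So 1 = (4)·79 + (-21)·15.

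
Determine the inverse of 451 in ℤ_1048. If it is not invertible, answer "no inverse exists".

323

Extended Euclidean algorithm:
1048 = 2×451 + 146
451 = 3×146 + 13
146 = 11×13 + 3
13 = 4×3 + 1
3 = 3×1 + 0
The gcd is 1. Working backward:
1 = 13 − 4·3
1 = −4·146 + 45·13
1 = 45·451 − 139·146
1 = −139·1048 + 323·451
So 451·323 ≡ 1 (mod 1048).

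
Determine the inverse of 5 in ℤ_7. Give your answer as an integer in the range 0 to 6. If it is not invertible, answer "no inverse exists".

Apply the Euclidean algorithm to 7 and 5:
7 = 1*5 + 2
5 = 2*2 + 1
2 = 2*1 + 0
gcd = 1, so the inverse exists. Back-substitute:
1 = 5 − 2·2
1 = −2·7 + 3·5
So 5·3 ≡ 1 (mod 7).

3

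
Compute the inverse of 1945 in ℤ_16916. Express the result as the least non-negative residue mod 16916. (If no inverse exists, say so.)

11689

Run Euclid on (16916, 1945):
16916 = 8·1945 + 1356
1945 = 1·1356 + 589
1356 = 2·589 + 178
589 = 3·178 + 55
178 = 3·55 + 13
55 = 4·13 + 3
13 = 4·3 + 1
3 = 3·1 + 0
Since gcd(1945, 16916) = 1, back-substitute to write 1 as a combination:
1 = 13 − 4·3
1 = −4·55 + 17·13
1 = 17·178 − 55·55
1 = −55·589 + 182·178
1 = 182·1356 − 419·589
1 = −419·1945 + 601·1356
1 = 601·16916 − 5227·1945
Hence 1945⁻¹ ≡ -5227 ≡ 11689 (mod 16916).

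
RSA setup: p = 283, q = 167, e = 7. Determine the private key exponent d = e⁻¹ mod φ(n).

φ(n) = (p−1)(q−1) = 282·166 = 46812.
Need d with 7·d ≡ 1 (mod 46812). Apply the extended Euclidean algorithm:
46812 = 6687*7 + 3
7 = 2*3 + 1
3 = 3*1 + 0
Back-substitute:
1 = 7 − 2·3
1 = −2·46812 + 13375·7
So 7·13375 ≡ 1 (mod 46812), hence d = 13375.

13375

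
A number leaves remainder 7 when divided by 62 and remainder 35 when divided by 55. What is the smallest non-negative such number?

255

Write x = 7 + 62·k. Then 62·k ≡ 35 − 7 ≡ 28 (mod 55).
Need 62⁻¹ mod 55. Extended Euclid on (55, 7):
55 = 7×7 + 6
7 = 1×6 + 1
6 = 6×1 + 0
Back-substitute:
1 = 7 − 6
1 = −55 + 8·7
62⁻¹ ≡ 8 (mod 55), so k ≡ 8·28 ≡ 4 (mod 55).
x = 7 + 62·4 = 255.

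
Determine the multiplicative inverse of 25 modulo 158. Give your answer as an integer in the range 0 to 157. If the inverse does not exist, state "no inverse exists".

Extended Euclidean algorithm:
158 = 6*25 + 8
25 = 3*8 + 1
8 = 8*1 + 0
The gcd is 1. Working backward:
1 = 25 − 3·8
1 = −3·158 + 19·25
So 25·19 ≡ 1 (mod 158).

19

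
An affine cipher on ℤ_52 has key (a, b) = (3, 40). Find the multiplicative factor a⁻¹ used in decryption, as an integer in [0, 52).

Extended Euclidean algorithm:
52 = 17·3 + 1
3 = 3·1 + 0
Since gcd(3, 52) = 1, back-substitute to write 1 as a combination:
1 = 52 − 17·3
So 3·(-17) ≡ 1 (mod 52), and -17 ≡ 35 (mod 52).

35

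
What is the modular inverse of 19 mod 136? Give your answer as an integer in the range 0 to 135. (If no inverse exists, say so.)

Extended Euclidean algorithm:
136 = 7·19 + 3
19 = 6·3 + 1
3 = 3·1 + 0
gcd = 1, so the inverse exists. Back-substitute:
1 = 19 − 6·3
1 = −6·136 + 43·19
So 19·43 ≡ 1 (mod 136).

43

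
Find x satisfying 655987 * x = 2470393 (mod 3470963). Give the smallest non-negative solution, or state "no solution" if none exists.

3428944

First find gcd(655987, 3470963):
3470963 = 5·655987 + 191028
655987 = 3·191028 + 82903
191028 = 2·82903 + 25222
82903 = 3·25222 + 7237
25222 = 3·7237 + 3511
7237 = 2·3511 + 215
3511 = 16·215 + 71
215 = 3·71 + 2
71 = 35·2 + 1
2 = 2·1 + 0
gcd = 1, so a unique solution mod 3470963 exists.
Back-substitute for the Bézout coefficients:
1 = 71 − 35·2
1 = −35·215 + 106·71
1 = 106·3511 − 1731·215
1 = −1731·7237 + 3568·3511
1 = 3568·25222 − 12435·7237
1 = −12435·82903 + 40873·25222
1 = 40873·191028 − 94181·82903
1 = −94181·655987 + 323416·191028
1 = 323416·3470963 − 1711261·655987
So 655987·(-1711261) ≡ 1 (mod 3470963), giving 655987⁻¹ ≡ 1759702.
x ≡ 655987⁻¹·2470393 ≡ 1759702·2470393 ≡ 3428944 (mod 3470963).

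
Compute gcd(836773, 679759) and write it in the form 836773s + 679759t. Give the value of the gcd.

Repeated division:
836773 = 1*679759 + 157014
679759 = 4*157014 + 51703
157014 = 3*51703 + 1905
51703 = 27*1905 + 268
1905 = 7*268 + 29
268 = 9*29 + 7
29 = 4*7 + 1
7 = 7*1 + 0
gcd(836773, 679759) = 1.
Express as a combination:
1 = 29 − 4·7
1 = −4·268 + 37·29
1 = 37·1905 − 263·268
1 = −263·51703 + 7138·1905
1 = 7138·157014 − 21677·51703
1 = −21677·679759 + 93846·157014
1 = 93846·836773 − 115523·679759
So 1 = (93846)·836773 + (-115523)·679759.

1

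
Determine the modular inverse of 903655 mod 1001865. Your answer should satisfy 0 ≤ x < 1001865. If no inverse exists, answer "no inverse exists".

no inverse exists

Compute gcd(903655, 1001865):
1001865 = 1·903655 + 98210
903655 = 9·98210 + 19765
98210 = 4·19765 + 19150
19765 = 1·19150 + 615
19150 = 31·615 + 85
615 = 7·85 + 20
85 = 4·20 + 5
20 = 4·5 + 0
Since gcd = 5 > 1, 903655 is not a unit mod 1001865.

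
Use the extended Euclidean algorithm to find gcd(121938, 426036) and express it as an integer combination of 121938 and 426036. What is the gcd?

6

Euclidean algorithm:
426036 = 3·121938 + 60222
121938 = 2·60222 + 1494
60222 = 40·1494 + 462
1494 = 3·462 + 108
462 = 4·108 + 30
108 = 3·30 + 18
30 = 1·18 + 12
18 = 1·12 + 6
12 = 2·6 + 0
gcd(121938, 426036) = 6.
Working backward:
6 = 18 − 12
6 = −30 + 2·18
6 = 2·108 − 7·30
6 = −7·462 + 30·108
6 = 30·1494 − 97·462
6 = −97·60222 + 3910·1494
6 = 3910·121938 − 7917·60222
6 = −7917·426036 + 27661·121938
So 6 = (-7917)·426036 + (27661)·121938.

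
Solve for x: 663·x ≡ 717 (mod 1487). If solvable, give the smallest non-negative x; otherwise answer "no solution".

First find gcd(663, 1487):
1487 = 2*663 + 161
663 = 4*161 + 19
161 = 8*19 + 9
19 = 2*9 + 1
9 = 9*1 + 0
gcd = 1, so a unique solution mod 1487 exists.
Back-substitute for the Bézout coefficients:
1 = 19 − 2·9
1 = −2·161 + 17·19
1 = 17·663 − 70·161
1 = −70·1487 + 157·663
So 663·(157) ≡ 1 (mod 1487), giving 663⁻¹ ≡ 157.
x ≡ 663⁻¹·717 ≡ 157·717 ≡ 1044 (mod 1487).

1044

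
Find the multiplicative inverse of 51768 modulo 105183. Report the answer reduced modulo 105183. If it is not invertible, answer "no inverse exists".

Euclidean algorithm on 105183, 51768:
105183 = 2·51768 + 1647
51768 = 31·1647 + 711
1647 = 2·711 + 225
711 = 3·225 + 36
225 = 6·36 + 9
36 = 4·9 + 0
Since gcd = 9 > 1, 51768 is not a unit mod 105183.

no inverse exists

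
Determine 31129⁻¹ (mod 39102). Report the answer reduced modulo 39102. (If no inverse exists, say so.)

Euclidean algorithm on 39102, 31129:
39102 = 1×31129 + 7973
31129 = 3×7973 + 7210
7973 = 1×7210 + 763
7210 = 9×763 + 343
763 = 2×343 + 77
343 = 4×77 + 35
77 = 2×35 + 7
35 = 5×7 + 0
gcd(31129, 39102) = 7 ≠ 1, so 31129 has no multiplicative inverse modulo 39102.

no inverse exists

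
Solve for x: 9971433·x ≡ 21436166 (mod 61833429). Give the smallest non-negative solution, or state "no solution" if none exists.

no solution

gcd(9971433, 61833429):
61833429 = 6×9971433 + 2004831
9971433 = 4×2004831 + 1952109
2004831 = 1×1952109 + 52722
1952109 = 37×52722 + 1395
52722 = 37×1395 + 1107
1395 = 1×1107 + 288
1107 = 3×288 + 243
288 = 1×243 + 45
243 = 5×45 + 18
45 = 2×18 + 9
18 = 2×9 + 0
gcd = 9, but 9 ∤ 21436166, so the congruence has no solution.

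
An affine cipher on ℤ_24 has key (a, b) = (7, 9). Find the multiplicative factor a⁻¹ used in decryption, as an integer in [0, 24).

Extended Euclidean algorithm:
24 = 3*7 + 3
7 = 2*3 + 1
3 = 3*1 + 0
Since gcd(7, 24) = 1, back-substitute to write 1 as a combination:
1 = 7 − 2·3
1 = −2·24 + 7·7
So 7·7 ≡ 1 (mod 24).

7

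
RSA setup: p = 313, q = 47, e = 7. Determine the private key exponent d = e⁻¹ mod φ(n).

6151

φ(n) = (p−1)(q−1) = 312·46 = 14352.
Need d with 7·d ≡ 1 (mod 14352). Apply the extended Euclidean algorithm:
14352 = 2050·7 + 2
7 = 3·2 + 1
2 = 2·1 + 0
Back-substitute:
1 = 7 − 3·2
1 = −3·14352 + 6151·7
So 7·6151 ≡ 1 (mod 14352), hence d = 6151.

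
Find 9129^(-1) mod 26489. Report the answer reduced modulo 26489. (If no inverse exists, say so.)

Run Euclid on (26489, 9129):
26489 = 2*9129 + 8231
9129 = 1*8231 + 898
8231 = 9*898 + 149
898 = 6*149 + 4
149 = 37*4 + 1
4 = 4*1 + 0
gcd = 1, so the inverse exists. Back-substitute:
1 = 149 − 37·4
1 = −37·898 + 223·149
1 = 223·8231 − 2044·898
1 = −2044·9129 + 2267·8231
1 = 2267·26489 − 6578·9129
Hence 9129⁻¹ ≡ -6578 ≡ 19911 (mod 26489).

19911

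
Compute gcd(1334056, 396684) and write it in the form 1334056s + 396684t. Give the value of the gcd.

4

Apply Euclid's algorithm to 1334056 and 396684:
1334056 = 3*396684 + 144004
396684 = 2*144004 + 108676
144004 = 1*108676 + 35328
108676 = 3*35328 + 2692
35328 = 13*2692 + 332
2692 = 8*332 + 36
332 = 9*36 + 8
36 = 4*8 + 4
8 = 2*4 + 0
gcd(1334056, 396684) = 4.
Working backward:
4 = 36 − 4·8
4 = −4·332 + 37·36
4 = 37·2692 − 300·332
4 = −300·35328 + 3937·2692
4 = 3937·108676 − 12111·35328
4 = −12111·144004 + 16048·108676
4 = 16048·396684 − 44207·144004
4 = −44207·1334056 + 148669·396684
So 4 = (-44207)·1334056 + (148669)·396684.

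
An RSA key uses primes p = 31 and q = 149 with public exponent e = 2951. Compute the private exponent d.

1151

φ(n) = (p−1)(q−1) = 30·148 = 4440.
Need d with 2951·d ≡ 1 (mod 4440). Apply the extended Euclidean algorithm:
4440 = 1·2951 + 1489
2951 = 1·1489 + 1462
1489 = 1·1462 + 27
1462 = 54·27 + 4
27 = 6·4 + 3
4 = 1·3 + 1
3 = 3·1 + 0
Back-substitute:
1 = 4 − 3
1 = −27 + 7·4
1 = 7·1462 − 379·27
1 = −379·1489 + 386·1462
1 = 386·2951 − 765·1489
1 = −765·4440 + 1151·2951
So 2951·1151 ≡ 1 (mod 4440), hence d = 1151.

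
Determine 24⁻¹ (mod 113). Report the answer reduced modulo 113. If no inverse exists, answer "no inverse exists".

33

Extended Euclidean algorithm:
113 = 4*24 + 17
24 = 1*17 + 7
17 = 2*7 + 3
7 = 2*3 + 1
3 = 3*1 + 0
Since gcd(24, 113) = 1, back-substitute to write 1 as a combination:
1 = 7 − 2·3
1 = −2·17 + 5·7
1 = 5·24 − 7·17
1 = −7·113 + 33·24
So 24·33 ≡ 1 (mod 113).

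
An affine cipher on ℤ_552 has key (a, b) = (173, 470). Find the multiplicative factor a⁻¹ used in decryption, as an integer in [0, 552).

Apply the Euclidean algorithm to 552 and 173:
552 = 3×173 + 33
173 = 5×33 + 8
33 = 4×8 + 1
8 = 8×1 + 0
The gcd is 1. Working backward:
1 = 33 − 4·8
1 = −4·173 + 21·33
1 = 21·552 − 67·173
Thus 173·(-67) ≡ 1 (mod 552); reducing, -67 mod 552 = 485.

485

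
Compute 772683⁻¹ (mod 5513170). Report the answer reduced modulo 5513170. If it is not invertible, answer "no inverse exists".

Extended Euclidean algorithm:
5513170 = 7·772683 + 104389
772683 = 7·104389 + 41960
104389 = 2·41960 + 20469
41960 = 2·20469 + 1022
20469 = 20·1022 + 29
1022 = 35·29 + 7
29 = 4·7 + 1
7 = 7·1 + 0
Since gcd(772683, 5513170) = 1, back-substitute to write 1 as a combination:
1 = 29 − 4·7
1 = −4·1022 + 141·29
1 = 141·20469 − 2824·1022
1 = −2824·41960 + 5789·20469
1 = 5789·104389 − 14402·41960
1 = −14402·772683 + 106603·104389
1 = 106603·5513170 − 760623·772683
Hence 772683⁻¹ ≡ -760623 ≡ 4752547 (mod 5513170).

4752547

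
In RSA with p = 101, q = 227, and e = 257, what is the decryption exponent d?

φ(n) = (p−1)(q−1) = 100·226 = 22600.
Need d with 257·d ≡ 1 (mod 22600). Apply the extended Euclidean algorithm:
22600 = 87*257 + 241
257 = 1*241 + 16
241 = 15*16 + 1
16 = 16*1 + 0
Back-substitute:
1 = 241 − 15·16
1 = −15·257 + 16·241
1 = 16·22600 − 1407·257
So 257·(-1407) ≡ 1 (mod 22600), hence d ≡ -1407 ≡ 21193 (mod 22600).

21193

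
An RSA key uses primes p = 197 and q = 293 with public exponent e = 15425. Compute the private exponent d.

φ(n) = (p−1)(q−1) = 196·292 = 57232.
Need d with 15425·d ≡ 1 (mod 57232). Apply the extended Euclidean algorithm:
57232 = 3*15425 + 10957
15425 = 1*10957 + 4468
10957 = 2*4468 + 2021
4468 = 2*2021 + 426
2021 = 4*426 + 317
426 = 1*317 + 109
317 = 2*109 + 99
109 = 1*99 + 10
99 = 9*10 + 9
10 = 1*9 + 1
9 = 9*1 + 0
Back-substitute:
1 = 10 − 9
1 = −99 + 10·10
1 = 10·109 − 11·99
1 = −11·317 + 32·109
1 = 32·426 − 43·317
1 = −43·2021 + 204·426
1 = 204·4468 − 451·2021
1 = −451·10957 + 1106·4468
1 = 1106·15425 − 1557·10957
1 = −1557·57232 + 5777·15425
So 15425·5777 ≡ 1 (mod 57232), hence d = 5777.

5777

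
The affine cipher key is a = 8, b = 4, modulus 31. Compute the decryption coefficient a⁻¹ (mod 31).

Run Euclid on (31, 8):
31 = 3×8 + 7
8 = 1×7 + 1
7 = 7×1 + 0
The gcd is 1. Working backward:
1 = 8 − 7
1 = −31 + 4·8
So 8·4 ≡ 1 (mod 31).

4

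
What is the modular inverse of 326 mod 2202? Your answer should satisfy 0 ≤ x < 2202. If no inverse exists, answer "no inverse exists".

no inverse exists

Euclidean algorithm on 2202, 326:
2202 = 6·326 + 246
326 = 1·246 + 80
246 = 3·80 + 6
80 = 13·6 + 2
6 = 3·2 + 0
gcd(326, 2202) = 2 ≠ 1, so 326 has no multiplicative inverse modulo 2202.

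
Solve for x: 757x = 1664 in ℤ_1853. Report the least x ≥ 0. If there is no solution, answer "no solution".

1067

First find gcd(757, 1853):
1853 = 2×757 + 339
757 = 2×339 + 79
339 = 4×79 + 23
79 = 3×23 + 10
23 = 2×10 + 3
10 = 3×3 + 1
3 = 3×1 + 0
gcd = 1, so a unique solution mod 1853 exists.
Back-substitute for the Bézout coefficients:
1 = 10 − 3·3
1 = −3·23 + 7·10
1 = 7·79 − 24·23
1 = −24·339 + 103·79
1 = 103·757 − 230·339
1 = −230·1853 + 563·757
So 757·(563) ≡ 1 (mod 1853), giving 757⁻¹ ≡ 563.
x ≡ 757⁻¹·1664 ≡ 563·1664 ≡ 1067 (mod 1853).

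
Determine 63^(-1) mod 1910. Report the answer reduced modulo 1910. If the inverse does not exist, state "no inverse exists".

667

Extended Euclidean algorithm:
1910 = 30×63 + 20
63 = 3×20 + 3
20 = 6×3 + 2
3 = 1×2 + 1
2 = 2×1 + 0
gcd = 1, so the inverse exists. Back-substitute:
1 = 3 − 2
1 = −20 + 7·3
1 = 7·63 − 22·20
1 = −22·1910 + 667·63
So 63·667 ≡ 1 (mod 1910).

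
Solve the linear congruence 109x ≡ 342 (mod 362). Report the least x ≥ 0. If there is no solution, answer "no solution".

312

First find gcd(109, 362):
362 = 3×109 + 35
109 = 3×35 + 4
35 = 8×4 + 3
4 = 1×3 + 1
3 = 3×1 + 0
gcd = 1, so a unique solution mod 362 exists.
Back-substitute for the Bézout coefficients:
1 = 4 − 3
1 = −35 + 9·4
1 = 9·109 − 28·35
1 = −28·362 + 93·109
So 109·(93) ≡ 1 (mod 362), giving 109⁻¹ ≡ 93.
x ≡ 109⁻¹·342 ≡ 93·342 ≡ 312 (mod 362).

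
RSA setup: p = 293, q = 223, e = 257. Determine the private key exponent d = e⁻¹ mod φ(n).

57257

φ(n) = (p−1)(q−1) = 292·222 = 64824.
Need d with 257·d ≡ 1 (mod 64824). Apply the extended Euclidean algorithm:
64824 = 252×257 + 60
257 = 4×60 + 17
60 = 3×17 + 9
17 = 1×9 + 8
9 = 1×8 + 1
8 = 8×1 + 0
Back-substitute:
1 = 9 − 8
1 = −17 + 2·9
1 = 2·60 − 7·17
1 = −7·257 + 30·60
1 = 30·64824 − 7567·257
So 257·(-7567) ≡ 1 (mod 64824), hence d ≡ -7567 ≡ 57257 (mod 64824).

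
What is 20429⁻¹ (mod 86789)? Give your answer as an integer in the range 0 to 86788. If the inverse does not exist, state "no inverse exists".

21539

Extended Euclidean algorithm:
86789 = 4×20429 + 5073
20429 = 4×5073 + 137
5073 = 37×137 + 4
137 = 34×4 + 1
4 = 4×1 + 0
gcd = 1, so the inverse exists. Back-substitute:
1 = 137 − 34·4
1 = −34·5073 + 1259·137
1 = 1259·20429 − 5070·5073
1 = −5070·86789 + 21539·20429
So 20429·21539 ≡ 1 (mod 86789).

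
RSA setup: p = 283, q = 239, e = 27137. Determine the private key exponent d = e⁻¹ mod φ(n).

43697

φ(n) = (p−1)(q−1) = 282·238 = 67116.
Need d with 27137·d ≡ 1 (mod 67116). Apply the extended Euclidean algorithm:
67116 = 2*27137 + 12842
27137 = 2*12842 + 1453
12842 = 8*1453 + 1218
1453 = 1*1218 + 235
1218 = 5*235 + 43
235 = 5*43 + 20
43 = 2*20 + 3
20 = 6*3 + 2
3 = 1*2 + 1
2 = 2*1 + 0
Back-substitute:
1 = 3 − 2
1 = −20 + 7·3
1 = 7·43 − 15·20
1 = −15·235 + 82·43
1 = 82·1218 − 425·235
1 = −425·1453 + 507·1218
1 = 507·12842 − 4481·1453
1 = −4481·27137 + 9469·12842
1 = 9469·67116 − 23419·27137
So 27137·(-23419) ≡ 1 (mod 67116), hence d ≡ -23419 ≡ 43697 (mod 67116).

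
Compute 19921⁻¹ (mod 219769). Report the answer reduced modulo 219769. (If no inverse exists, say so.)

no inverse exists

Euclidean algorithm on 219769, 19921:
219769 = 11*19921 + 638
19921 = 31*638 + 143
638 = 4*143 + 66
143 = 2*66 + 11
66 = 6*11 + 0
The gcd is 11, not 1, hence no inverse exists.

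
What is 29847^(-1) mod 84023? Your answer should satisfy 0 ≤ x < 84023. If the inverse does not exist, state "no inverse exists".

Apply the Euclidean algorithm to 84023 and 29847:
84023 = 2×29847 + 24329
29847 = 1×24329 + 5518
24329 = 4×5518 + 2257
5518 = 2×2257 + 1004
2257 = 2×1004 + 249
1004 = 4×249 + 8
249 = 31×8 + 1
8 = 8×1 + 0
gcd = 1, so the inverse exists. Back-substitute:
1 = 249 − 31·8
1 = −31·1004 + 125·249
1 = 125·2257 − 281·1004
1 = −281·5518 + 687·2257
1 = 687·24329 − 3029·5518
1 = −3029·29847 + 3716·24329
1 = 3716·84023 − 10461·29847
So 29847·(-10461) ≡ 1 (mod 84023), and -10461 ≡ 73562 (mod 84023).

73562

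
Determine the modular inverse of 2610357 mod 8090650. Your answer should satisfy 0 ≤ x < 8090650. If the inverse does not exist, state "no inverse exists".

5666843

Extended Euclidean algorithm:
8090650 = 3*2610357 + 259579
2610357 = 10*259579 + 14567
259579 = 17*14567 + 11940
14567 = 1*11940 + 2627
11940 = 4*2627 + 1432
2627 = 1*1432 + 1195
1432 = 1*1195 + 237
1195 = 5*237 + 10
237 = 23*10 + 7
10 = 1*7 + 3
7 = 2*3 + 1
3 = 3*1 + 0
gcd = 1, so the inverse exists. Back-substitute:
1 = 7 − 2·3
1 = −2·10 + 3·7
1 = 3·237 − 71·10
1 = −71·1195 + 358·237
1 = 358·1432 − 429·1195
1 = −429·2627 + 787·1432
1 = 787·11940 − 3577·2627
1 = −3577·14567 + 4364·11940
1 = 4364·259579 − 77765·14567
1 = −77765·2610357 + 782014·259579
1 = 782014·8090650 − 2423807·2610357
Hence 2610357⁻¹ ≡ -2423807 ≡ 5666843 (mod 8090650).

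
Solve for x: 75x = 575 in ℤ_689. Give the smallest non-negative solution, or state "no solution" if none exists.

467

First find gcd(75, 689):
689 = 9*75 + 14
75 = 5*14 + 5
14 = 2*5 + 4
5 = 1*4 + 1
4 = 4*1 + 0
gcd = 1, so a unique solution mod 689 exists.
Back-substitute for the Bézout coefficients:
1 = 5 − 4
1 = −14 + 3·5
1 = 3·75 − 16·14
1 = −16·689 + 147·75
So 75·(147) ≡ 1 (mod 689), giving 75⁻¹ ≡ 147.
x ≡ 75⁻¹·575 ≡ 147·575 ≡ 467 (mod 689).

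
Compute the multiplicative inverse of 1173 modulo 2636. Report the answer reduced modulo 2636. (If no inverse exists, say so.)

Run Euclid on (2636, 1173):
2636 = 2×1173 + 290
1173 = 4×290 + 13
290 = 22×13 + 4
13 = 3×4 + 1
4 = 4×1 + 0
Since gcd(1173, 2636) = 1, back-substitute to write 1 as a combination:
1 = 13 − 3·4
1 = −3·290 + 67·13
1 = 67·1173 − 271·290
1 = −271·2636 + 609·1173
So 1173·609 ≡ 1 (mod 2636).

609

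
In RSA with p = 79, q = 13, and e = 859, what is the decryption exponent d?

φ(n) = (p−1)(q−1) = 78·12 = 936.
Need d with 859·d ≡ 1 (mod 936). Apply the extended Euclidean algorithm:
936 = 1*859 + 77
859 = 11*77 + 12
77 = 6*12 + 5
12 = 2*5 + 2
5 = 2*2 + 1
2 = 2*1 + 0
Back-substitute:
1 = 5 − 2·2
1 = −2·12 + 5·5
1 = 5·77 − 32·12
1 = −32·859 + 357·77
1 = 357·936 − 389·859
So 859·(-389) ≡ 1 (mod 936), hence d ≡ -389 ≡ 547 (mod 936).

547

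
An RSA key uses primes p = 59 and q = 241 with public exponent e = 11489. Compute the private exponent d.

7169

φ(n) = (p−1)(q−1) = 58·240 = 13920.
Need d with 11489·d ≡ 1 (mod 13920). Apply the extended Euclidean algorithm:
13920 = 1·11489 + 2431
11489 = 4·2431 + 1765
2431 = 1·1765 + 666
1765 = 2·666 + 433
666 = 1·433 + 233
433 = 1·233 + 200
233 = 1·200 + 33
200 = 6·33 + 2
33 = 16·2 + 1
2 = 2·1 + 0
Back-substitute:
1 = 33 − 16·2
1 = −16·200 + 97·33
1 = 97·233 − 113·200
1 = −113·433 + 210·233
1 = 210·666 − 323·433
1 = −323·1765 + 856·666
1 = 856·2431 − 1179·1765
1 = −1179·11489 + 5572·2431
1 = 5572·13920 − 6751·11489
So 11489·(-6751) ≡ 1 (mod 13920), hence d ≡ -6751 ≡ 7169 (mod 13920).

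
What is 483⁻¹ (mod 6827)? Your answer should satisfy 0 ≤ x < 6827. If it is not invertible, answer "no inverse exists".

735

gcd(6827, 483) by repeated division:
6827 = 14×483 + 65
483 = 7×65 + 28
65 = 2×28 + 9
28 = 3×9 + 1
9 = 9×1 + 0
Since gcd(483, 6827) = 1, back-substitute to write 1 as a combination:
1 = 28 − 3·9
1 = −3·65 + 7·28
1 = 7·483 − 52·65
1 = −52·6827 + 735·483
So 483·735 ≡ 1 (mod 6827).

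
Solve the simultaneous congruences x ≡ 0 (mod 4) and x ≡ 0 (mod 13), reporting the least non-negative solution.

0

Write x = 0 + 4·k. Then 4·k ≡ 0 − 0 ≡ 0 (mod 13).
Need 4⁻¹ mod 13. Extended Euclid on (13, 4):
13 = 3·4 + 1
4 = 4·1 + 0
Back-substitute:
1 = 13 − 3·4
4⁻¹ ≡ 10 (mod 13), so k ≡ 10·0 ≡ 0 (mod 13).
x = 0 + 4·0 = 0.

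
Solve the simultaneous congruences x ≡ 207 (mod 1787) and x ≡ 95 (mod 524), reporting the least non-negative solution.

Write x = 207 + 1787·k. Then 1787·k ≡ 95 − 207 ≡ 412 (mod 524).
Need 1787⁻¹ mod 524. Extended Euclid on (524, 215):
524 = 2·215 + 94
215 = 2·94 + 27
94 = 3·27 + 13
27 = 2·13 + 1
13 = 13·1 + 0
Back-substitute:
1 = 27 − 2·13
1 = −2·94 + 7·27
1 = 7·215 − 16·94
1 = −16·524 + 39·215
1787⁻¹ ≡ 39 (mod 524), so k ≡ 39·412 ≡ 348 (mod 524).
x = 207 + 1787·348 = 622083.

622083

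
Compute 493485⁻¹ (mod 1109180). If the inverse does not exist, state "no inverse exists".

Euclidean algorithm on 1109180, 493485:
1109180 = 2·493485 + 122210
493485 = 4·122210 + 4645
122210 = 26·4645 + 1440
4645 = 3·1440 + 325
1440 = 4·325 + 140
325 = 2·140 + 45
140 = 3·45 + 5
45 = 9·5 + 0
gcd(493485, 1109180) = 5 ≠ 1, so 493485 has no multiplicative inverse modulo 1109180.

no inverse exists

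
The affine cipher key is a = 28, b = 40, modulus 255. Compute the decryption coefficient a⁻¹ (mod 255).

82

Run Euclid on (255, 28):
255 = 9×28 + 3
28 = 9×3 + 1
3 = 3×1 + 0
Since gcd(28, 255) = 1, back-substitute to write 1 as a combination:
1 = 28 − 9·3
1 = −9·255 + 82·28
So 28·82 ≡ 1 (mod 255).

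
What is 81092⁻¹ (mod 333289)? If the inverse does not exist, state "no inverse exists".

Euclidean algorithm on 333289, 81092:
333289 = 4·81092 + 8921
81092 = 9·8921 + 803
8921 = 11·803 + 88
803 = 9·88 + 11
88 = 8·11 + 0
Since gcd = 11 > 1, 81092 is not a unit mod 333289.

no inverse exists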